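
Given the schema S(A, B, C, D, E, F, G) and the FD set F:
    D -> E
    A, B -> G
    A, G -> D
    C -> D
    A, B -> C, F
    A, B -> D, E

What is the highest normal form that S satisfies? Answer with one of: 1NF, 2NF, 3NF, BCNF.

2NF

Candidate key: {A, B}. Prime attributes: {A, B}.
D -> E breaks BCNF: {D}⁺ = {D, E}, so {D} is not a superkey.
D -> E has non-prime {E} on the right and a non-superkey on the left, so 3NF fails.
No proper subset of a key has a non-prime attribute in its closure, so there is no partial dependency; 2NF holds.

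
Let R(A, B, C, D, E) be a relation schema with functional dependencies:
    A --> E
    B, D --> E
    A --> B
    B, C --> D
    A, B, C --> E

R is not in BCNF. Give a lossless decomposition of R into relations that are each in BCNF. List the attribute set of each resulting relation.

Candidate key of the original relation: {A, C}.
Within {A, B, C, D, E}: {A}⁺ ∩ {A, B, C, D, E} = {A, B, E}, not the whole set, so A --> B, E violates BCNF; decompose into {A, B, E} and {A, C, D}.
{A, B, E}: every determinant is a superkey — BCNF.
{A, C, D}: every determinant is a superkey — BCNF.

{A, B, E}; {A, C, D}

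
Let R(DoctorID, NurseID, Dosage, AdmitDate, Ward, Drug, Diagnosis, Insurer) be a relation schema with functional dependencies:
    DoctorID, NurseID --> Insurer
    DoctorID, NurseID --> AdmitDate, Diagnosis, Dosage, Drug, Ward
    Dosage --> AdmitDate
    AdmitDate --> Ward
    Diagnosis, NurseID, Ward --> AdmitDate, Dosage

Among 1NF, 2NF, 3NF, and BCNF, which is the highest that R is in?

2NF

Candidate key: {DoctorID, NurseID}. Prime attributes: {DoctorID, NurseID}.
For Dosage --> AdmitDate we have {Dosage}⁺ = {AdmitDate, Dosage, Ward}; {Dosage} is not a superkey, so BCNF fails.
Dosage --> AdmitDate has non-prime {AdmitDate} on the right and a non-superkey on the left, so 3NF fails.
No non-prime attribute depends on a proper subset of any candidate key, so 2NF holds.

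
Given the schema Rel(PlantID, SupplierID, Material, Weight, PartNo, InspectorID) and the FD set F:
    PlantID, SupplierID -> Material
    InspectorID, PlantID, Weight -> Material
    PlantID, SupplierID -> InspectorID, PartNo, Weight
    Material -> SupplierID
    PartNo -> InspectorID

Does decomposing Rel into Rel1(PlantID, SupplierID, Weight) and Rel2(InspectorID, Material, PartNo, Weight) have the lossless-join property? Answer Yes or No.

Common attributes: {Weight}; their closure is {Weight}.
Neither Rel1 nor Rel2 is contained in that closure, so the decomposition is lossy.

No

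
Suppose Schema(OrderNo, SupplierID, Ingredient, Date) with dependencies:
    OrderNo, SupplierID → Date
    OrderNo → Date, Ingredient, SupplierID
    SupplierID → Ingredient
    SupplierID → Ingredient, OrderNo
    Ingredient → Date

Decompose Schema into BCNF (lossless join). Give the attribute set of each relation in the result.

Candidate keys of the original relation: {OrderNo}, {SupplierID}.
Within {Date, Ingredient, OrderNo, SupplierID}: {Ingredient}⁺ ∩ {Date, Ingredient, OrderNo, SupplierID} = {Date, Ingredient}, not the whole set, so Ingredient → Date violates BCNF; decompose into {Date, Ingredient} and {Ingredient, OrderNo, SupplierID}.
{Date, Ingredient}: every determinant is a superkey — BCNF.
{Ingredient, OrderNo, SupplierID}: every determinant is a superkey — BCNF.

{Date, Ingredient}; {Ingredient, OrderNo, SupplierID}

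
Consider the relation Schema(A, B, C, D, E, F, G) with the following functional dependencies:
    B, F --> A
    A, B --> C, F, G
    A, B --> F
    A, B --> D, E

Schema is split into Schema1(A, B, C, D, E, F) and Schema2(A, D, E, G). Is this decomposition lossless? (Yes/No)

Common attributes: {A, D, E}; their closure is {A, D, E}.
The closure covers neither Schema1 nor Schema2 entirely; the join is not lossless.

No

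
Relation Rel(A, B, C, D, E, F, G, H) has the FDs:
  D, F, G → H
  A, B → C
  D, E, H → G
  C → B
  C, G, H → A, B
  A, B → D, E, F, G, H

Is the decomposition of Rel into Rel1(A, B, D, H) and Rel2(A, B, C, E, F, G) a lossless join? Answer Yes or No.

Yes

Rel1 ∩ Rel2 = {A, B}; its closure under F is {A, B, C, D, E, F, G, H}.
Rel1 is contained in that closure, so Rel1 ∩ Rel2 → Rel1 holds and the join is lossless.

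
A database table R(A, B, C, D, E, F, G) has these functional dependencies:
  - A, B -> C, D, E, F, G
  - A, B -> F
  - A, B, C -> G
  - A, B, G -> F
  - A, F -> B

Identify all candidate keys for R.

No FD produces {A}, so it must be in every candidate key.
{A, B}⁺ = {A, B, C, D, E, F, G} — all of the relation — so {A, B} is a candidate key.
{A, F}⁺ = {A, B, C, D, E, F, G} — all of the relation — so {A, F} is a candidate key.
No proper subset of any of these is a key, and no other minimal superkey exists.

{A, B}, {A, F}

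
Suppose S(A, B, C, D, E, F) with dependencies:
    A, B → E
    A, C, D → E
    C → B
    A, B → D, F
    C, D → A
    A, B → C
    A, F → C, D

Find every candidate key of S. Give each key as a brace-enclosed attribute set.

{A, B} is a candidate key since {A, B}⁺ = {A, B, C, D, E, F} covers every attribute.
{A, C} is a candidate key since {A, C}⁺ = {A, B, C, D, E, F} covers every attribute.
{A, F} is a candidate key since {A, F}⁺ = {A, B, C, D, E, F} covers every attribute.
{C, D} is a candidate key since {C, D}⁺ = {A, B, C, D, E, F} covers every attribute.
Any other superkey properly contains one of these, so there are no further candidate keys.

{A, B}, {A, C}, {A, F}, {C, D}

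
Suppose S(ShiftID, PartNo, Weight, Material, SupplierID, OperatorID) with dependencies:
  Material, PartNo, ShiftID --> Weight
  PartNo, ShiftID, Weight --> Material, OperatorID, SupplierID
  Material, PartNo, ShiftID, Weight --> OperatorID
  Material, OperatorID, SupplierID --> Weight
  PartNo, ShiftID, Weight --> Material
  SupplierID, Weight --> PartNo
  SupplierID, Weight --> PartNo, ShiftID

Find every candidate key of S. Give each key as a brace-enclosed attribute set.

{SupplierID, Weight}⁺ = {Material, OperatorID, PartNo, ShiftID, SupplierID, Weight}, which is every attribute, so {SupplierID, Weight} is a candidate key.
{Material, OperatorID, SupplierID}⁺ = {Material, OperatorID, PartNo, ShiftID, SupplierID, Weight}, which is every attribute, so {Material, OperatorID, SupplierID} is a candidate key.
{Material, PartNo, ShiftID}⁺ = {Material, OperatorID, PartNo, ShiftID, SupplierID, Weight}, which is every attribute, so {Material, PartNo, ShiftID} is a candidate key.
{PartNo, ShiftID, Weight}⁺ = {Material, OperatorID, PartNo, ShiftID, SupplierID, Weight}, which is every attribute, so {PartNo, ShiftID, Weight} is a candidate key.
Any other superkey properly contains one of these, so there are no further candidate keys.

{Material, OperatorID, SupplierID}, {Material, PartNo, ShiftID}, {PartNo, ShiftID, Weight}, {SupplierID, Weight}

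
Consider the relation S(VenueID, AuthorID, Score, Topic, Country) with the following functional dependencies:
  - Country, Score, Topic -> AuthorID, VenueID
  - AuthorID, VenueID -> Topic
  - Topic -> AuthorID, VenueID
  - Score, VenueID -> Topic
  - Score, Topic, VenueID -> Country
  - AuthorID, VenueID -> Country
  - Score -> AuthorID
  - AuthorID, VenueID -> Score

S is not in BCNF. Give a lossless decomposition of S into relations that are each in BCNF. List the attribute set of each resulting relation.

Candidate keys of the original relation: {AuthorID, VenueID}, {Score, VenueID}, {Topic}.
Within {AuthorID, Country, Score, Topic, VenueID}: {Score}⁺ ∩ {AuthorID, Country, Score, Topic, VenueID} = {AuthorID, Score}, not the whole set, so Score -> AuthorID violates BCNF; decompose into {AuthorID, Score} and {Country, Score, Topic, VenueID}.
{AuthorID, Score}: every determinant is a superkey — BCNF.
{Country, Score, Topic, VenueID}: every determinant is a superkey — BCNF.

{AuthorID, Score}; {Country, Score, Topic, VenueID}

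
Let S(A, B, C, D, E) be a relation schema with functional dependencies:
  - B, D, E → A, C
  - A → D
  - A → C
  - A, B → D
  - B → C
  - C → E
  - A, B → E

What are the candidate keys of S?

{B} never appears on the right of any FD, so every key must include it.
Closure of {A, B} is {A, B, C, D, E}, the whole schema; {A, B} is a candidate key.
Closure of {B, D} is {A, B, C, D, E}, the whole schema; {B, D} is a candidate key.
Any other superkey properly contains one of these, so there are no further candidate keys.

{A, B}, {B, D}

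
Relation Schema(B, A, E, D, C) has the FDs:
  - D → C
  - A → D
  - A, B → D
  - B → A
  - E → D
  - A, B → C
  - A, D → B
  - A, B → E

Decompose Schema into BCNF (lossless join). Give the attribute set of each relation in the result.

{A, B, E}; {C, D}; {D, E}

Candidate keys of the original relation: {A}, {B}.
In {A, B, C, D, E}, {D} is not a superkey ({D}⁺ restricted to this set is {C, D}), so split on D → C into {C, D} and {A, B, D, E}.
{C, D} has no BCNF violation.
In {A, B, D, E}, {E} is not a superkey ({E}⁺ restricted to this set is {D, E}), so split on E → D into {D, E} and {A, B, E}.
{D, E} has no BCNF violation.
{A, B, E} has no BCNF violation.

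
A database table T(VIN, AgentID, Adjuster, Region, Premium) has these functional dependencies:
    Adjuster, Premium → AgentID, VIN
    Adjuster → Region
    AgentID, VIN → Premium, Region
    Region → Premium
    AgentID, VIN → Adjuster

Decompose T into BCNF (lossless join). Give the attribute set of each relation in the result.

{Adjuster, AgentID, Region, VIN}; {Premium, Region}

Candidate keys of the original relation: {Adjuster}, {AgentID, VIN}.
In {Adjuster, AgentID, Premium, Region, VIN}, {Region} is not a superkey ({Region}⁺ restricted to this set is {Premium, Region}), so split on Region → Premium into {Premium, Region} and {Adjuster, AgentID, Region, VIN}.
{Premium, Region} has no BCNF violation.
{Adjuster, AgentID, Region, VIN} has no BCNF violation.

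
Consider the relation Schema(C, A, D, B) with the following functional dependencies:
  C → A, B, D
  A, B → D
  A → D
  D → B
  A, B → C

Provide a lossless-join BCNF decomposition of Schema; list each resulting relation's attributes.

{A, C, D}; {B, D}

Candidate keys of the original relation: {A}, {C}.
In {A, B, C, D}, {D} is not a superkey ({D}⁺ restricted to this set is {B, D}), so split on D → B into {B, D} and {A, C, D}.
{B, D} is in BCNF.
{A, C, D} is in BCNF.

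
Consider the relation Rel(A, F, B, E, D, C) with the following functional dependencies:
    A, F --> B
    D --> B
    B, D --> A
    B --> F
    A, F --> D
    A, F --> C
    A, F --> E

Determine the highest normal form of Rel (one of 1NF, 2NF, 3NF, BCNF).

3NF

Candidate keys: {A, B}, {A, F}, {D}. Prime attributes: {A, B, D, F}.
For B --> F we have {B}⁺ = {B, F}; {B} is not a superkey, so BCNF fails.
Its right-hand attributes {F} are all prime, as are those of every other non-superkey FD — the relation is in 3NF.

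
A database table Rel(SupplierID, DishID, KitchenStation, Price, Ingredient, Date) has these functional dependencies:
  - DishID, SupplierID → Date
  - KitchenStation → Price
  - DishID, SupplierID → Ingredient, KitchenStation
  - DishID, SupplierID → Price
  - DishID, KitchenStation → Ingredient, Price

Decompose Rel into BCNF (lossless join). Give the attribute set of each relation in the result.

Candidate key of the original relation: {DishID, SupplierID}.
Within {Date, DishID, Ingredient, KitchenStation, Price, SupplierID}: {KitchenStation}⁺ ∩ {Date, DishID, Ingredient, KitchenStation, Price, SupplierID} = {KitchenStation, Price}, not the whole set, so KitchenStation → Price violates BCNF; decompose into {KitchenStation, Price} and {Date, DishID, Ingredient, KitchenStation, SupplierID}.
{KitchenStation, Price} has no BCNF violation.
Within {Date, DishID, Ingredient, KitchenStation, SupplierID}: {DishID, KitchenStation}⁺ ∩ {Date, DishID, Ingredient, KitchenStation, SupplierID} = {DishID, Ingredient, KitchenStation}, not the whole set, so DishID, KitchenStation → Ingredient violates BCNF; decompose into {DishID, Ingredient, KitchenStation} and {Date, DishID, KitchenStation, SupplierID}.
{DishID, Ingredient, KitchenStation} has no BCNF violation.
{Date, DishID, KitchenStation, SupplierID} has no BCNF violation.

{Date, DishID, KitchenStation, SupplierID}; {DishID, Ingredient, KitchenStation}; {KitchenStation, Price}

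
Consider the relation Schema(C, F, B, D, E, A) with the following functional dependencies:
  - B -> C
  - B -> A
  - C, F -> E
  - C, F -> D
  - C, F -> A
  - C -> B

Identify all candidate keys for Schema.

{B, F}, {C, F}

No FD produces {F}, so it must be in every candidate key.
{B, F}⁺ = {A, B, C, D, E, F}, which is every attribute, so {B, F} is a candidate key.
{C, F}⁺ = {A, B, C, D, E, F}, which is every attribute, so {C, F} is a candidate key.
These are minimal and exhaustive — every other superkey contains one of them.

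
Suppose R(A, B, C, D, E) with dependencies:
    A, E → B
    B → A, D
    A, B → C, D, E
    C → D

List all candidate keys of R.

Closure of {B} is {A, B, C, D, E}, the whole schema; {B} is a candidate key.
Closure of {A, E} is {A, B, C, D, E}, the whole schema; {A, E} is a candidate key.
Any other superkey properly contains one of these, so there are no further candidate keys.

{A, E}, {B}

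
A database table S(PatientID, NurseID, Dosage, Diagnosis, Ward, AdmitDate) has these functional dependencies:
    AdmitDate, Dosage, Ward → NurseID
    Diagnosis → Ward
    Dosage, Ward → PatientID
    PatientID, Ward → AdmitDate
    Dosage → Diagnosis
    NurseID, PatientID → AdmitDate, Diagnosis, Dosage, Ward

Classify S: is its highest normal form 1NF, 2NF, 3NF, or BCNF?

2NF

Candidate keys: {Dosage}, {NurseID, PatientID}. Prime attributes: {Dosage, NurseID, PatientID}.
For Diagnosis → Ward we have {Diagnosis}⁺ = {Diagnosis, Ward}; {Diagnosis} is not a superkey, so BCNF fails.
Because {Ward} is non-prime and the left side of Diagnosis → Ward is not a superkey, the relation is not in 3NF.
No proper subset of a key has a non-prime attribute in its closure, so there is no partial dependency; 2NF holds.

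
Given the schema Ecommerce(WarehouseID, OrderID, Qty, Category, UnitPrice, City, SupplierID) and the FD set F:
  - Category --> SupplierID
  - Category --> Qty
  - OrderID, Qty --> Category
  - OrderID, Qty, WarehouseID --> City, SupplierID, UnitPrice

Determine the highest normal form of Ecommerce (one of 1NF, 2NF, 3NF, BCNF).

Candidate keys: {Category, OrderID, WarehouseID}, {OrderID, Qty, WarehouseID}. Prime attributes: {Category, OrderID, Qty, WarehouseID}.
For Category --> SupplierID we have {Category}⁺ = {Category, Qty, SupplierID}; {Category} is not a superkey, so BCNF fails.
Category --> SupplierID has non-prime {SupplierID} on the right and a non-superkey on the left, so 3NF fails.
{Category} is a proper subset of the key {Category, OrderID, WarehouseID}, and {Category}⁺ contains the non-prime attribute {SupplierID} — a partial dependency, so 2NF is violated.

1NF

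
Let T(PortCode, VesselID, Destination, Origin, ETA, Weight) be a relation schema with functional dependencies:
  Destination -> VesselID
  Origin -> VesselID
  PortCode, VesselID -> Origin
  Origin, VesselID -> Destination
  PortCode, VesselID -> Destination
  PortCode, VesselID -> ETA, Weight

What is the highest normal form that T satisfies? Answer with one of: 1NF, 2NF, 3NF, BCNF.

3NF

Candidate keys: {Destination, PortCode}, {Origin, PortCode}, {PortCode, VesselID}. Prime attributes: {Destination, Origin, PortCode, VesselID}.
Destination -> VesselID breaks BCNF: {Destination}⁺ = {Destination, VesselID}, so {Destination} is not a superkey.
Since {VesselID} ⊆ prime attributes and every other non-superkey FD also has a prime right side, the schema is in 3NF.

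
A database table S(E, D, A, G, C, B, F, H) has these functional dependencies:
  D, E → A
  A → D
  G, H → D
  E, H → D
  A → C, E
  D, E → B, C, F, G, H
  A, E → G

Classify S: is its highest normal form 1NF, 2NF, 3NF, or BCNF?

3NF

Candidate keys: {A}, {D, E}, {E, H}. Prime attributes: {A, D, E, H}.
G, H → D: {G, H}⁺ = {D, G, H}, which is not all of the attributes, so the left side is not a superkey — BCNF is violated.
But every attribute on its right side ({D}) is prime, and the same holds for every other non-superkey FD, so 3NF still holds.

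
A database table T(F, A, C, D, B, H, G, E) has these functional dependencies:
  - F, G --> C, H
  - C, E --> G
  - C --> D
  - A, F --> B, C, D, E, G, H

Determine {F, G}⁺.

Start with {F, G}.
F, G --> C, H applies; add {C, H} → now {C, F, G, H}.
C --> D applies; add {D} → now {C, D, F, G, H}.
No further FD applies.

{C, D, F, G, H}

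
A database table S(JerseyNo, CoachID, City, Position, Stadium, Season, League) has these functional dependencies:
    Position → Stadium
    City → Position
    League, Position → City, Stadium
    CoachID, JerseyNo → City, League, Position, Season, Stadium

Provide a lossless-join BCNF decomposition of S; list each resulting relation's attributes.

Candidate key of the original relation: {CoachID, JerseyNo}.
{City, CoachID, JerseyNo, League, Position, Season, Stadium}: {Position} determines {Position, Stadium} here but is not a superkey — split on Position → Stadium, giving {Position, Stadium} and {City, CoachID, JerseyNo, League, Position, Season}.
{Position, Stadium} is in BCNF.
{City, CoachID, JerseyNo, League, Position, Season}: {City} determines {City, Position} here but is not a superkey — split on City → Position, giving {City, Position} and {City, CoachID, JerseyNo, League, Season}.
{City, Position} is in BCNF.
{City, CoachID, JerseyNo, League, Season} is in BCNF.

{City, CoachID, JerseyNo, League, Season}; {City, Position}; {Position, Stadium}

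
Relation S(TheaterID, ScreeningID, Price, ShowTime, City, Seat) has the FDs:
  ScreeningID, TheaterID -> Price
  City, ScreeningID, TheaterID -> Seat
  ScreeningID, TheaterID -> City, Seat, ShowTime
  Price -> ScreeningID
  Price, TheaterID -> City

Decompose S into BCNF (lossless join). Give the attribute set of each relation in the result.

Candidate keys of the original relation: {Price, TheaterID}, {ScreeningID, TheaterID}.
In {City, Price, ScreeningID, Seat, ShowTime, TheaterID}, {Price} is not a superkey ({Price}⁺ restricted to this set is {Price, ScreeningID}), so split on Price -> ScreeningID into {Price, ScreeningID} and {City, Price, Seat, ShowTime, TheaterID}.
{Price, ScreeningID} is in BCNF.
{City, Price, Seat, ShowTime, TheaterID} is in BCNF.

{City, Price, Seat, ShowTime, TheaterID}; {Price, ScreeningID}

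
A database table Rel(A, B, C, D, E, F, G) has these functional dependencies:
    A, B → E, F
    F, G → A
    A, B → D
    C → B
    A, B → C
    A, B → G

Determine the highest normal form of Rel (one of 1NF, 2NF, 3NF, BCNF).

Candidate keys: {A, B}, {A, C}, {B, F, G}, {C, F, G}. Prime attributes: {A, B, C, F, G}.
For F, G → A we have {F, G}⁺ = {A, F, G}; {F, G} is not a superkey, so BCNF fails.
But every attribute on its right side ({A}) is prime, and the same holds for every other non-superkey FD, so 3NF still holds.

3NF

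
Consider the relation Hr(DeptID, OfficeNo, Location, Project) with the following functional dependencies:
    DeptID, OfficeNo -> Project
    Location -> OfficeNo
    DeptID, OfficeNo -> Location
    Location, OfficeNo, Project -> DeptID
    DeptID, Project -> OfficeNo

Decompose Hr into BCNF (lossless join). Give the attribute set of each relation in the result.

Candidate keys of the original relation: {DeptID, Location}, {DeptID, OfficeNo}, {DeptID, Project}, {Location, Project}.
{DeptID, Location, OfficeNo, Project}: {Location} determines {Location, OfficeNo} here but is not a superkey — split on Location -> OfficeNo, giving {Location, OfficeNo} and {DeptID, Location, Project}.
{Location, OfficeNo}: every determinant is a superkey — BCNF.
{DeptID, Location, Project}: every determinant is a superkey — BCNF.

{DeptID, Location, Project}; {Location, OfficeNo}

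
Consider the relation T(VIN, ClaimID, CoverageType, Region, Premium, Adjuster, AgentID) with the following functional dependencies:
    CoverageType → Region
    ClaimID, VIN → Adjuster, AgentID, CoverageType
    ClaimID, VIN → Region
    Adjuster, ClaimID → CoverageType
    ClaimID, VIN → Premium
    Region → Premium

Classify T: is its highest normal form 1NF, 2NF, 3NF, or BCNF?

2NF

Candidate key: {ClaimID, VIN}. Prime attributes: {ClaimID, VIN}.
CoverageType → Region breaks BCNF: {CoverageType}⁺ = {CoverageType, Premium, Region}, so {CoverageType} is not a superkey.
CoverageType → Region determines the non-prime attribute {Region} from a non-superkey — 3NF is violated.
Checking every proper subset of each key, none determines a non-prime attribute — 2NF is satisfied.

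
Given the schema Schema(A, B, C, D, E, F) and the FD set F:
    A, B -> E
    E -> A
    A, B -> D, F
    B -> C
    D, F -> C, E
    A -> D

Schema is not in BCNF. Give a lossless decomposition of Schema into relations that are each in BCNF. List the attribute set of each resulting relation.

{A, D}; {A, E}; {B, C}; {B, E, F}

Candidate keys of the original relation: {A, B}, {B, D, F}, {B, E}.
Within {A, B, C, D, E, F}: {E}⁺ ∩ {A, B, C, D, E, F} = {A, D, E}, not the whole set, so E -> A, D violates BCNF; decompose into {A, D, E} and {B, C, E, F}.
Within {A, D, E}: {A}⁺ ∩ {A, D, E} = {A, D}, not the whole set, so A -> D violates BCNF; decompose into {A, D} and {A, E}.
{A, D}: every determinant is a superkey — BCNF.
{A, E}: every determinant is a superkey — BCNF.
Within {B, C, E, F}: {B}⁺ ∩ {B, C, E, F} = {B, C}, not the whole set, so B -> C violates BCNF; decompose into {B, C} and {B, E, F}.
{B, C}: every determinant is a superkey — BCNF.
{B, E, F}: every determinant is a superkey — BCNF.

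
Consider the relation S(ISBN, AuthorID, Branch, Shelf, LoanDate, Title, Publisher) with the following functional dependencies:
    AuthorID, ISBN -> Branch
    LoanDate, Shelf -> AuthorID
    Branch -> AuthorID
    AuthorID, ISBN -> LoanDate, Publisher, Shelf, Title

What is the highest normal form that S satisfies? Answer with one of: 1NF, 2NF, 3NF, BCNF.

Candidate keys: {AuthorID, ISBN}, {Branch, ISBN}, {ISBN, LoanDate, Shelf}. Prime attributes: {AuthorID, Branch, ISBN, LoanDate, Shelf}.
LoanDate, Shelf -> AuthorID breaks BCNF: {LoanDate, Shelf}⁺ = {AuthorID, LoanDate, Shelf}, so {LoanDate, Shelf} is not a superkey.
Its right-hand attributes {AuthorID} are all prime, as are those of every other non-superkey FD — the relation is in 3NF.

3NF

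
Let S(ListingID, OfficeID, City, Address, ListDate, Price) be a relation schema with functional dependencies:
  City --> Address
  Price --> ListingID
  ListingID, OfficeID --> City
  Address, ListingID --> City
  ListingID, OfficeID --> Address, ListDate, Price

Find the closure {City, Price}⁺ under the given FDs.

{Address, City, ListingID, Price}

Start with {City, Price}.
City --> Address applies; add {Address} → now {Address, City, Price}.
Price --> ListingID applies; add {ListingID} → now {Address, City, ListingID, Price}.
No further FD applies.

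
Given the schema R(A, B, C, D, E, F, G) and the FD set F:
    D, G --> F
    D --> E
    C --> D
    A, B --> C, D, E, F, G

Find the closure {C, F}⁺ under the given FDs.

{C, D, E, F}

Start with {C, F}.
C --> D applies; add {D} → now {C, D, F}.
D --> E applies; add {E} → now {C, D, E, F}.
No further FD applies.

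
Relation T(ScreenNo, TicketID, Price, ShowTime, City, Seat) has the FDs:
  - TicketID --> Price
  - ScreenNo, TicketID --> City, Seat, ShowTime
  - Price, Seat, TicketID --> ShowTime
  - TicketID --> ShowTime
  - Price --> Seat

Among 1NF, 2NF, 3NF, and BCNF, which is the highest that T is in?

1NF

Candidate key: {ScreenNo, TicketID}. Prime attributes: {ScreenNo, TicketID}.
TicketID --> Price: {TicketID}⁺ = {Price, Seat, ShowTime, TicketID}, which is not all of the attributes, so the left side is not a superkey — BCNF is violated.
TicketID --> Price determines the non-prime attribute {Price} from a non-superkey — 3NF is violated.
{TicketID} is a proper subset of the key {ScreenNo, TicketID}, and {TicketID}⁺ contains the non-prime attributes {Price, Seat, ShowTime} — a partial dependency, so 2NF is violated.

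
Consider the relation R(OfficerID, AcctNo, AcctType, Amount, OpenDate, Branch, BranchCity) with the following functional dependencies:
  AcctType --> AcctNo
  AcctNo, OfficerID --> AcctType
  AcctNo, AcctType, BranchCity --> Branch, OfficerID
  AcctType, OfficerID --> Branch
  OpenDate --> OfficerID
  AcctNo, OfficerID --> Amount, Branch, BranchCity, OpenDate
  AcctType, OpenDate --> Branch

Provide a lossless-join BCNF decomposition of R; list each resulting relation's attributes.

{AcctNo, AcctType}; {AcctType, Amount, Branch, BranchCity, OpenDate}; {OfficerID, OpenDate}

Candidate keys of the original relation: {AcctNo, OfficerID}, {AcctNo, OpenDate}, {AcctType, BranchCity}, {AcctType, OfficerID}, {AcctType, OpenDate}.
In {AcctNo, AcctType, Amount, Branch, BranchCity, OfficerID, OpenDate}, {AcctType} is not a superkey ({AcctType}⁺ restricted to this set is {AcctNo, AcctType}), so split on AcctType --> AcctNo into {AcctNo, AcctType} and {AcctType, Amount, Branch, BranchCity, OfficerID, OpenDate}.
{AcctNo, AcctType}: every determinant is a superkey — BCNF.
In {AcctType, Amount, Branch, BranchCity, OfficerID, OpenDate}, {OpenDate} is not a superkey ({OpenDate}⁺ restricted to this set is {OfficerID, OpenDate}), so split on OpenDate --> OfficerID into {OfficerID, OpenDate} and {AcctType, Amount, Branch, BranchCity, OpenDate}.
{OfficerID, OpenDate}: every determinant is a superkey — BCNF.
{AcctType, Amount, Branch, BranchCity, OpenDate}: every determinant is a superkey — BCNF.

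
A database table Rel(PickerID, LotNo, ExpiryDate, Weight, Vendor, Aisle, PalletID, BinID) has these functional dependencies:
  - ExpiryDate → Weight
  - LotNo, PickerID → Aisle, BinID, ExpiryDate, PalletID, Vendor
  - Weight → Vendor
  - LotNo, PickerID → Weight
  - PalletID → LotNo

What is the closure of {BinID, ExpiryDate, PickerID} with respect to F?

Start with {BinID, ExpiryDate, PickerID}.
ExpiryDate → Weight applies; add {Weight} → now {BinID, ExpiryDate, PickerID, Weight}.
Weight → Vendor applies; add {Vendor} → now {BinID, ExpiryDate, PickerID, Vendor, Weight}.
No further FD applies.

{BinID, ExpiryDate, PickerID, Vendor, Weight}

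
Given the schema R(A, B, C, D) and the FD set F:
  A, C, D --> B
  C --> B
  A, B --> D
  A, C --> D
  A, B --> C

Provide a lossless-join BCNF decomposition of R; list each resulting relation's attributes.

Candidate keys of the original relation: {A, B}, {A, C}.
{A, B, C, D}: {C} determines {B, C} here but is not a superkey — split on C --> B, giving {B, C} and {A, C, D}.
{B, C} has no BCNF violation.
{A, C, D} has no BCNF violation.

{A, C, D}; {B, C}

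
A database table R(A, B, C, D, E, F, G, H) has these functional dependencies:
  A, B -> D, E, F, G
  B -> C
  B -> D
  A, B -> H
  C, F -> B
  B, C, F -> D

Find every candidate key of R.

{A, B}, {A, C, F}

{A} never appears on the right of any FD, so every key must include it.
{A, B}⁺ = {A, B, C, D, E, F, G, H}, which is every attribute, so {A, B} is a candidate key.
{A, C, F}⁺ = {A, B, C, D, E, F, G, H}, which is every attribute, so {A, C, F} is a candidate key.
These are minimal and exhaustive — every other superkey contains one of them.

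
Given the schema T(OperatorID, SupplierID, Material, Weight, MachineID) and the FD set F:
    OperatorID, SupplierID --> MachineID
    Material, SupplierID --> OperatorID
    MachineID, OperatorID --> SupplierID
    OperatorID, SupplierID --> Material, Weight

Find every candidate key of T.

{MachineID, OperatorID}, {Material, SupplierID}, {OperatorID, SupplierID}

{MachineID, OperatorID} is a candidate key since {MachineID, OperatorID}⁺ = {MachineID, Material, OperatorID, SupplierID, Weight} covers every attribute.
{Material, SupplierID} is a candidate key since {Material, SupplierID}⁺ = {MachineID, Material, OperatorID, SupplierID, Weight} covers every attribute.
{OperatorID, SupplierID} is a candidate key since {OperatorID, SupplierID}⁺ = {MachineID, Material, OperatorID, SupplierID, Weight} covers every attribute.
No proper subset of any of these is a key, and no other minimal superkey exists.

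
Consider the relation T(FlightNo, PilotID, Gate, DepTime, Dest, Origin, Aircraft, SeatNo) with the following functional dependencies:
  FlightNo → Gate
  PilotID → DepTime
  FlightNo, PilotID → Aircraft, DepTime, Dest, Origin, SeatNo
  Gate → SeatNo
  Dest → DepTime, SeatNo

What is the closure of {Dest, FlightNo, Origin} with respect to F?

Start with {Dest, FlightNo, Origin}.
FlightNo → Gate applies; add {Gate} → now {Dest, FlightNo, Gate, Origin}.
Gate → SeatNo applies; add {SeatNo} → now {Dest, FlightNo, Gate, Origin, SeatNo}.
Dest → DepTime, SeatNo applies; add {DepTime} → now {DepTime, Dest, FlightNo, Gate, Origin, SeatNo}.
No further FD applies.

{DepTime, Dest, FlightNo, Gate, Origin, SeatNo}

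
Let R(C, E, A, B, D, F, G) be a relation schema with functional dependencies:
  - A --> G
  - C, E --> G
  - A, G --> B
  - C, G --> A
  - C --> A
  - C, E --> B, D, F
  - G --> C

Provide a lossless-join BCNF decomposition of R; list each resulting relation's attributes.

{A, B, C, G}; {A, D, E, F}

Candidate keys of the original relation: {A, E}, {C, E}, {E, G}.
Within {A, B, C, D, E, F, G}: {A}⁺ ∩ {A, B, C, D, E, F, G} = {A, B, C, G}, not the whole set, so A --> B, C, G violates BCNF; decompose into {A, B, C, G} and {A, D, E, F}.
{A, B, C, G} is in BCNF.
{A, D, E, F} is in BCNF.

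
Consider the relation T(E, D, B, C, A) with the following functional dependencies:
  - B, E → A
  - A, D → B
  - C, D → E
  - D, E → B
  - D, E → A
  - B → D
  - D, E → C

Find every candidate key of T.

{B, C}, {B, E}, {C, D}, {D, E}

{B, C}⁺ = {A, B, C, D, E} — all of the relation — so {B, C} is a candidate key.
{B, E}⁺ = {A, B, C, D, E} — all of the relation — so {B, E} is a candidate key.
{C, D}⁺ = {A, B, C, D, E} — all of the relation — so {C, D} is a candidate key.
{D, E}⁺ = {A, B, C, D, E} — all of the relation — so {D, E} is a candidate key.
Any other superkey properly contains one of these, so there are no further candidate keys.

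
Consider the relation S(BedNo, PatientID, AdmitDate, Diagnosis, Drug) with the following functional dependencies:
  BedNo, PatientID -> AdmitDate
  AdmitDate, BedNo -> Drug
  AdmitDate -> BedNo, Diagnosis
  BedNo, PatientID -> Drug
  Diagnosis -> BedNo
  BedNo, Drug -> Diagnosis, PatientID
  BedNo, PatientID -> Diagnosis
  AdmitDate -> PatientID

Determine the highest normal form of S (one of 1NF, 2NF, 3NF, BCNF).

Candidate keys: {AdmitDate}, {BedNo, Drug}, {BedNo, PatientID}, {Diagnosis, Drug}, {Diagnosis, PatientID}. Prime attributes: {AdmitDate, BedNo, Diagnosis, Drug, PatientID}.
For Diagnosis -> BedNo we have {Diagnosis}⁺ = {BedNo, Diagnosis}; {Diagnosis} is not a superkey, so BCNF fails.
Its right-hand attributes {BedNo} are all prime, as are those of every other non-superkey FD — the relation is in 3NF.

3NF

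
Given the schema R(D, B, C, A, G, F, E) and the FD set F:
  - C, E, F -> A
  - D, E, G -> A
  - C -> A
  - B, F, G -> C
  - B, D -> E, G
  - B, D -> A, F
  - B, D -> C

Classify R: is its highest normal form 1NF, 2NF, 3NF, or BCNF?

2NF

Candidate key: {B, D}. Prime attributes: {B, D}.
C, E, F -> A breaks BCNF: {C, E, F}⁺ = {A, C, E, F}, so {C, E, F} is not a superkey.
Because {A} is non-prime and the left side of C, E, F -> A is not a superkey, the relation is not in 3NF.
Checking every proper subset of each key, none determines a non-prime attribute — 2NF is satisfied.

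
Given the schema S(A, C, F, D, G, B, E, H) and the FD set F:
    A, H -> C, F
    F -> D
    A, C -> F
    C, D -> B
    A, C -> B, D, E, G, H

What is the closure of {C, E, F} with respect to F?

Start with {C, E, F}.
F -> D applies; add {D} → now {C, D, E, F}.
C, D -> B applies; add {B} → now {B, C, D, E, F}.
No further FD applies.

{B, C, D, E, F}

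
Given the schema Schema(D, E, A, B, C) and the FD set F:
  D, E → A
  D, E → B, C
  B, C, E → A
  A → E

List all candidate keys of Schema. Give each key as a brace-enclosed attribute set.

{A, D}, {D, E}

No FD produces {D}, so it must be in every candidate key.
Closure of {A, D} is {A, B, C, D, E}, the whole schema; {A, D} is a candidate key.
Closure of {D, E} is {A, B, C, D, E}, the whole schema; {D, E} is a candidate key.
Any other superkey properly contains one of these, so there are no further candidate keys.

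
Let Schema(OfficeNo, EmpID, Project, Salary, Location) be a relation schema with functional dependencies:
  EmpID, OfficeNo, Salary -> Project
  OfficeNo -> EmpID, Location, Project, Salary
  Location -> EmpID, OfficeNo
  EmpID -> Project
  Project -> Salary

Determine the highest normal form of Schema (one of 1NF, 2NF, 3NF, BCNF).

2NF

Candidate keys: {Location}, {OfficeNo}. Prime attributes: {Location, OfficeNo}.
EmpID -> Project: {EmpID}⁺ = {EmpID, Project, Salary}, which is not all of the attributes, so the left side is not a superkey — BCNF is violated.
Because {Project} is non-prime and the left side of EmpID -> Project is not a superkey, the relation is not in 3NF.
Every candidate key is a single attribute, so no partial dependency is possible; 2NF holds.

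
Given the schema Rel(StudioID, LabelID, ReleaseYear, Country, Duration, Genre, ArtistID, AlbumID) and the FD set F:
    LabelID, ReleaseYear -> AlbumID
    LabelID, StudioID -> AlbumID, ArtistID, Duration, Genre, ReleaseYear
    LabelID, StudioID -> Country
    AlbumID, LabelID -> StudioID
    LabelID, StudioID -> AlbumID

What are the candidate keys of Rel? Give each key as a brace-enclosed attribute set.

{AlbumID, LabelID}, {LabelID, ReleaseYear}, {LabelID, StudioID}

Attributes never on any right-hand side: {LabelID} — every candidate key must contain it.
Closure of {AlbumID, LabelID} is {AlbumID, ArtistID, Country, Duration, Genre, LabelID, ReleaseYear, StudioID}, the whole schema; {AlbumID, LabelID} is a candidate key.
Closure of {LabelID, ReleaseYear} is {AlbumID, ArtistID, Country, Duration, Genre, LabelID, ReleaseYear, StudioID}, the whole schema; {LabelID, ReleaseYear} is a candidate key.
Closure of {LabelID, StudioID} is {AlbumID, ArtistID, Country, Duration, Genre, LabelID, ReleaseYear, StudioID}, the whole schema; {LabelID, StudioID} is a candidate key.
These are minimal and exhaustive — every other superkey contains one of them.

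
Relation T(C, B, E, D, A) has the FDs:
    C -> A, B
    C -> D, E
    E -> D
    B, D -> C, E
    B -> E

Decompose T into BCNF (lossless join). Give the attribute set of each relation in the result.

{A, B, C, E}; {D, E}

Candidate keys of the original relation: {B}, {C}.
Within {A, B, C, D, E}: {E}⁺ ∩ {A, B, C, D, E} = {D, E}, not the whole set, so E -> D violates BCNF; decompose into {D, E} and {A, B, C, E}.
{D, E} has no BCNF violation.
{A, B, C, E} has no BCNF violation.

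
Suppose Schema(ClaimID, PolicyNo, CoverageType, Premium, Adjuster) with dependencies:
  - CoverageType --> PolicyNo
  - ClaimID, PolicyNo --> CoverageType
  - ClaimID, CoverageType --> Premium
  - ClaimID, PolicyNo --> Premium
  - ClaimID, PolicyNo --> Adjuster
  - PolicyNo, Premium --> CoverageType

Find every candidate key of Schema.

Attributes never on any right-hand side: {ClaimID} — every candidate key must contain it.
{ClaimID, CoverageType} is a candidate key since {ClaimID, CoverageType}⁺ = {Adjuster, ClaimID, CoverageType, PolicyNo, Premium} covers every attribute.
{ClaimID, PolicyNo} is a candidate key since {ClaimID, PolicyNo}⁺ = {Adjuster, ClaimID, CoverageType, PolicyNo, Premium} covers every attribute.
Any other superkey properly contains one of these, so there are no further candidate keys.

{ClaimID, CoverageType}, {ClaimID, PolicyNo}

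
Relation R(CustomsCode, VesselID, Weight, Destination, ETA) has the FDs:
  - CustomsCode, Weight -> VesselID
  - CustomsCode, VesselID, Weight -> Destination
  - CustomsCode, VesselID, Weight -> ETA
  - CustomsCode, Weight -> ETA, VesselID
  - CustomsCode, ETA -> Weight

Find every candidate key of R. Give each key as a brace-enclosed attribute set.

{CustomsCode, ETA}, {CustomsCode, Weight}

{CustomsCode} never appears on the right of any FD, so every key must include it.
Closure of {CustomsCode, ETA} is {CustomsCode, Destination, ETA, VesselID, Weight}, the whole schema; {CustomsCode, ETA} is a candidate key.
Closure of {CustomsCode, Weight} is {CustomsCode, Destination, ETA, VesselID, Weight}, the whole schema; {CustomsCode, Weight} is a candidate key.
Any other superkey properly contains one of these, so there are no further candidate keys.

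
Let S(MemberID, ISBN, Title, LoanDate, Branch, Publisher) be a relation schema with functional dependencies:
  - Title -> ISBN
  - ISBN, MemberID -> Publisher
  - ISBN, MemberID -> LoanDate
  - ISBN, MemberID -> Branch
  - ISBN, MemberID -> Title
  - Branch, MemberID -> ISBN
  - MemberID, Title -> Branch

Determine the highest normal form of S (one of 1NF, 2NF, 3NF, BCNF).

3NF

Candidate keys: {Branch, MemberID}, {ISBN, MemberID}, {MemberID, Title}. Prime attributes: {Branch, ISBN, MemberID, Title}.
Title -> ISBN breaks BCNF: {Title}⁺ = {ISBN, Title}, so {Title} is not a superkey.
But every attribute on its right side ({ISBN}) is prime, and the same holds for every other non-superkey FD, so 3NF still holds.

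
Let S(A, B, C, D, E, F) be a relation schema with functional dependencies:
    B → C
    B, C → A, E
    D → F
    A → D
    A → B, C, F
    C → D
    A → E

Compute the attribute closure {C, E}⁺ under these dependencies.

Start with {C, E}.
C → D applies; add {D} → now {C, D, E}.
D → F applies; add {F} → now {C, D, E, F}.
No further FD applies.

{C, D, E, F}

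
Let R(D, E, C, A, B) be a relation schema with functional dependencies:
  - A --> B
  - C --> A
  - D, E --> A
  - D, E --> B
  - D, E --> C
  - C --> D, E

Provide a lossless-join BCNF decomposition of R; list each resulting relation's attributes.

Candidate keys of the original relation: {C}, {D, E}.
Within {A, B, C, D, E}: {A}⁺ ∩ {A, B, C, D, E} = {A, B}, not the whole set, so A --> B violates BCNF; decompose into {A, B} and {A, C, D, E}.
{A, B} is in BCNF.
{A, C, D, E} is in BCNF.

{A, B}; {A, C, D, E}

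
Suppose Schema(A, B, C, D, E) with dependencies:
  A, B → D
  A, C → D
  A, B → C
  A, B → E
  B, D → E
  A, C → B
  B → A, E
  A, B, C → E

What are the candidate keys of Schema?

{A, C}, {B}

{B}⁺ = {A, B, C, D, E}, which is every attribute, so {B} is a candidate key.
{A, C}⁺ = {A, B, C, D, E}, which is every attribute, so {A, C} is a candidate key.
Any other superkey properly contains one of these, so there are no further candidate keys.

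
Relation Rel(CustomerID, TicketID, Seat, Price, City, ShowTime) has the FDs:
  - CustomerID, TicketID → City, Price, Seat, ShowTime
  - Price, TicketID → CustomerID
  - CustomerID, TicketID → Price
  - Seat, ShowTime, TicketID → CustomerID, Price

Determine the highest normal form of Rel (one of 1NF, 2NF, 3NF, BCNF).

Candidate keys: {CustomerID, TicketID}, {Price, TicketID}, {Seat, ShowTime, TicketID}. Prime attributes: {CustomerID, Price, Seat, ShowTime, TicketID}.
The left-hand side of every FD is a superkey, so BCNF is satisfied.

BCNF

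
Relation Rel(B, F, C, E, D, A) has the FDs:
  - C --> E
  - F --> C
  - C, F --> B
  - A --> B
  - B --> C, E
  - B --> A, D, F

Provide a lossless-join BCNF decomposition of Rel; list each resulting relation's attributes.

{A, B, C, D, F}; {C, E}

Candidate keys of the original relation: {A}, {B}, {F}.
In {A, B, C, D, E, F}, {C} is not a superkey ({C}⁺ restricted to this set is {C, E}), so split on C --> E into {C, E} and {A, B, C, D, F}.
{C, E} has no BCNF violation.
{A, B, C, D, F} has no BCNF violation.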